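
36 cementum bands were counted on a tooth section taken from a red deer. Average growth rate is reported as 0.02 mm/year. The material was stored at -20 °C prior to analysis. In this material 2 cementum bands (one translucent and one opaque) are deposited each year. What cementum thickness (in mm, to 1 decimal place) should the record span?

0.4 mm

With 2 cementum bands per year, 36 / 2 = 18 years.
18 years at 0.02 mm/year gives 0.02 × 18 = 0.4 mm.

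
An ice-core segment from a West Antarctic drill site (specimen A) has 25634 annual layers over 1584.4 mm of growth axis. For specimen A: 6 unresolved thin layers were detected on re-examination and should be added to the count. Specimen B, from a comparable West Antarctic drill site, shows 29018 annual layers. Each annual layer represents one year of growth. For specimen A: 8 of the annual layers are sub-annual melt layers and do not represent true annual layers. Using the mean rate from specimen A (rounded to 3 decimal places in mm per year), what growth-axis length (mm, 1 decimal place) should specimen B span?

1799.1 mm

Specimen A: adjusted count: 25634 − 8 + 6 = 25632 annual layers.
A: 1584.4 mm over 25632 years gives 1584.4 / 25632 ≈ 0.062 mm/yr.
Length of B = 0.062 × 29018 = 1799.1 mm.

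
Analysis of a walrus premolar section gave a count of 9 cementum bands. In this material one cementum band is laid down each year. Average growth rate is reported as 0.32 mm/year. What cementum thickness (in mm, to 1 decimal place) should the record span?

2.9 mm

9 years of growth are recorded.
9 years at 0.32 mm/year gives 0.32 × 9 = 2.9 mm.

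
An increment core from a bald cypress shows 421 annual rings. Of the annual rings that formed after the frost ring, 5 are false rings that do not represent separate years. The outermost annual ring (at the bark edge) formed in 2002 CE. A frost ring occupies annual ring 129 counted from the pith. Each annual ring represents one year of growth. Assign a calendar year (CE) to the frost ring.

1715 CE

421 − 129 = 292 annual rings lie beyond the frost ring toward the bark edge.
Excluding 5 false annual rings: 292 − 5 = 287.
Counting back 287 years from 2002 CE places the frost ring in 2002 − 287 = 1715 CE.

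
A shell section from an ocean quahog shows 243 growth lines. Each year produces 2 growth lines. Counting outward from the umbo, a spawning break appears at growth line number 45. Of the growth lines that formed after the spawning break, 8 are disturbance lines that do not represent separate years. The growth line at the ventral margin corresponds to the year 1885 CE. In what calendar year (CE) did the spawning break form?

243 − 45 = 198 growth lines lie beyond the spawning break toward the ventral margin.
Removing the 8 false growth lines leaves 198 − 8 = 190 true growth lines beyond the spawning break.
With 2 growth lines per year, 190 / 2 = 95 years.
The growth line at the ventral margin is 1885 CE, so the spawning break dates to 1885 − 95 = 1790 CE.

1790 CE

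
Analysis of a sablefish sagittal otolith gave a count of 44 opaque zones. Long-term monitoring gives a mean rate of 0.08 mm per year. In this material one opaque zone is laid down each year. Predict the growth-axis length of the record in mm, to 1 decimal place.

3.5 mm

44 years of growth are recorded.
Length ≈ 0.08 × 44 = 3.5 mm.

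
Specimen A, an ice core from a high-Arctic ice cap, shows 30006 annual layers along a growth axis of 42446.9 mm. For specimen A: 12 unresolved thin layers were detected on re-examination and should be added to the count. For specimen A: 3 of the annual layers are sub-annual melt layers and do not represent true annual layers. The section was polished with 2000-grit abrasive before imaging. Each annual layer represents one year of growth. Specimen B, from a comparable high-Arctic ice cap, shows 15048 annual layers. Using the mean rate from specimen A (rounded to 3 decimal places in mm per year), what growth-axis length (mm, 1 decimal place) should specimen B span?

21277.9 mm

Specimen A: after corrections the count is 30006 − 3 + 12 = 30015 annual layers.
A: Mean rate = 42446.9 mm / 30015 years ≈ 1.414 mm/year.
Length of B = 1.414 × 15048 = 21277.9 mm.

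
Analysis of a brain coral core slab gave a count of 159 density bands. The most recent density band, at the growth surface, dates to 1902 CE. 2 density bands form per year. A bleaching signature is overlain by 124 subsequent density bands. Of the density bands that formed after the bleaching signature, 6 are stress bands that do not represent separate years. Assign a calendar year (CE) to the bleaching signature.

1843 CE

There are 124 density bands younger than the bleaching signature.
124 − 6 false = 118 true density bands after the bleaching signature.
Dividing by 2 density bands per year: 118 / 2 = 59 years.
1902 − 59 = 1843 CE.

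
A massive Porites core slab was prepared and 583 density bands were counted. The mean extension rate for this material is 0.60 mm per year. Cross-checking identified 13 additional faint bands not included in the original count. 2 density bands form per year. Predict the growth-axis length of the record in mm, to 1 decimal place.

178.8 mm

Adjusted count: 583 + 13 = 596 density bands.
Dividing by 2 density bands per year: 596 / 2 = 298 years.
298 years at 0.60 mm/year gives 0.60 × 298 = 178.8 mm.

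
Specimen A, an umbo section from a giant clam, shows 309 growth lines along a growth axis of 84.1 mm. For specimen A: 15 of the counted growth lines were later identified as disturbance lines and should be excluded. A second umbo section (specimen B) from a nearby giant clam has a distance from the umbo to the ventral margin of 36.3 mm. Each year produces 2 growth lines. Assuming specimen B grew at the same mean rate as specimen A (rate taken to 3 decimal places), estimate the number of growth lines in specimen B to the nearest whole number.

127 growth lines

Specimen A: after corrections the count is 309 − 15 = 294 growth lines.
Specimen A: dividing by 2 growth lines per year: 294 / 2 = 147 years.
A: Extension rate ≈ 84.1 / 147 = 0.572 mm/year.
Specimen B: 36.3 mm / 0.572 mm per year = 63.46 years; at 2 growth lines per year that is 63.46 × 2 ≈ 127 growth lines.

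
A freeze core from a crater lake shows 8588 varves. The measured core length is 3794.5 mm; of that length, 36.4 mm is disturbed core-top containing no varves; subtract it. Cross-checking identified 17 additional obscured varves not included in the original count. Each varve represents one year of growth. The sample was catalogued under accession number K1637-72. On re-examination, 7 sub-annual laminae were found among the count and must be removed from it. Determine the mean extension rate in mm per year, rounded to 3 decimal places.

After corrections the count is 8588 − 7 + 17 = 8598 varves.
Removing the 36.4 mm offcut leaves 3794.5 − 36.4 = 3758.1 mm.
Extension rate ≈ 3758.1 / 8598 = 0.437 mm per year.

0.437 mm per year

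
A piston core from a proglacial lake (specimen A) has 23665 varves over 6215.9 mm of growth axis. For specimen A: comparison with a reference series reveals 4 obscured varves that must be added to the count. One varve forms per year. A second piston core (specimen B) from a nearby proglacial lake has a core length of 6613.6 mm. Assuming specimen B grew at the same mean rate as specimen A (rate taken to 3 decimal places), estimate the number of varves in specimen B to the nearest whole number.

25147 varves

Specimen A: adjusted count: 23665 + 4 = 23669 varves.
A: Mean rate = 6215.9 mm / 23669 years ≈ 0.263 mm/yr.
Specimen B: 6613.6 mm / 0.263 mm per year = 25146.77 years ≈ 25147 varves.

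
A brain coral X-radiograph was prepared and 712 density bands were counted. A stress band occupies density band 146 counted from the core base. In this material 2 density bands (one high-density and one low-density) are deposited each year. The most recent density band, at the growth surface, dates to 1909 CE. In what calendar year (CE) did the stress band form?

The stress band sits at density band 146 from the core base, so 712 − 146 = 566 density bands formed after it.
With 2 density bands per year, 566 / 2 = 283 years.
The density band at the growth surface is 1909 CE, so the stress band dates to 1909 − 283 = 1626 CE.

1626 CE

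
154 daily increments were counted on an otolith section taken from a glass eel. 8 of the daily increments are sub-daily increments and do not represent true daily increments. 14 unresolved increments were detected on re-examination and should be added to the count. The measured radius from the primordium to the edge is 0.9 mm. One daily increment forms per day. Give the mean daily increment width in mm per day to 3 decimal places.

Adjusted count: 154 − 8 + 14 = 160 daily increments.
0.9 mm over 160 days gives 0.9 / 160 ≈ 0.006 mm per day.

0.006 mm per day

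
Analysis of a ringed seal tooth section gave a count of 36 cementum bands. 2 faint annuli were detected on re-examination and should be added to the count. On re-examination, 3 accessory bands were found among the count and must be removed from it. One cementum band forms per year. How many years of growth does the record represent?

35 years

Correcting the raw count gives 36 − 3 + 2 = 35 true cementum bands.
With a one-to-one cementum band periodicity this is 35 years.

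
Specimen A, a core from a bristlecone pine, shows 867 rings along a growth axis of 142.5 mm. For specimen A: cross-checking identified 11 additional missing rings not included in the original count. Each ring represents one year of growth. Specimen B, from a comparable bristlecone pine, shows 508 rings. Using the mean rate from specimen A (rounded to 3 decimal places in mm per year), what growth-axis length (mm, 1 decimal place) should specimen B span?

82.3 mm

Specimen A: true ring count = 867 + 11 = 878.
A: Extension rate ≈ 142.5 / 878 = 0.162 mm/yr.
B's length ≈ 0.162 × 508 = 82.3 mm.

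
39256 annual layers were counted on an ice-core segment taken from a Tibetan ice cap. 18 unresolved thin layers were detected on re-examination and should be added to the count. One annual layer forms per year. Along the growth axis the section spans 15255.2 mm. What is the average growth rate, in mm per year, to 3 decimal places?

0.388 mm per year

After corrections the count is 39256 + 18 = 39274 annual layers.
Mean rate = 15255.2 mm / 39274 years ≈ 0.388 mm per year.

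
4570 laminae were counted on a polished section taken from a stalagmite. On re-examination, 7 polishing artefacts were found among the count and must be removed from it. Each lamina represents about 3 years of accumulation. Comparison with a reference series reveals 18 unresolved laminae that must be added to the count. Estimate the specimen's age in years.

13743 years

Correcting the raw count gives 4570 − 7 + 18 = 4581 true laminae.
4581 laminae at 3 years each span 4581 × 3 = 13743 years.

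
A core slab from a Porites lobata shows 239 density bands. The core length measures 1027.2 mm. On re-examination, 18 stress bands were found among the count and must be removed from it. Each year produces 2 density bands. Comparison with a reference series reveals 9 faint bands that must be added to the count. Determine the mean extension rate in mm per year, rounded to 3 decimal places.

True density band count = 239 − 18 + 9 = 230.
Dividing by 2 density bands per year: 230 / 2 = 115 years.
Extension rate ≈ 1027.2 / 115 = 8.932 mm per year.

8.932 mm per year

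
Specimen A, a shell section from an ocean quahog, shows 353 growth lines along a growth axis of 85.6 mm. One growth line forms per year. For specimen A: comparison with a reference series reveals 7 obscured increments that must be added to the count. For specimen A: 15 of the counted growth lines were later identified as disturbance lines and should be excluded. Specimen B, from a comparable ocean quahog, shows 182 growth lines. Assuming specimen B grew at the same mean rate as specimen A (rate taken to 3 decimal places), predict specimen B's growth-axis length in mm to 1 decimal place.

45.1 mm

Specimen A: correcting the raw count gives 353 − 15 + 7 = 345 true growth lines.
A: Extension rate ≈ 85.6 / 345 = 0.248 mm/year.
For B, 0.248 mm/year × 182 years = 45.1 mm.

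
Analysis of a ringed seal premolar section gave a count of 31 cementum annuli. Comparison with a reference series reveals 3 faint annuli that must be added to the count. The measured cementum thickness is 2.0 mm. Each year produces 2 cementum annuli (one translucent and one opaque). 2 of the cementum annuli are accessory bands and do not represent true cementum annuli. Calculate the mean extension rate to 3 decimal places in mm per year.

0.125 mm per year

After corrections the count is 31 − 2 + 3 = 32 cementum annuli.
Dividing by 2 cementum annuli per year: 32 / 2 = 16 years.
2.0 mm over 16 years gives 2.0 / 16 ≈ 0.125 mm per year.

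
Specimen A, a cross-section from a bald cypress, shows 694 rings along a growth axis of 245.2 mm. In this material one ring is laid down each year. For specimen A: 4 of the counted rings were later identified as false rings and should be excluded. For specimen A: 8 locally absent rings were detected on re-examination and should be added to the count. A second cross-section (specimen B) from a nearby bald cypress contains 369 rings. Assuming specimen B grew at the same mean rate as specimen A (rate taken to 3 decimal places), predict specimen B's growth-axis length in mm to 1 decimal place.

Specimen A: after corrections the count is 694 − 4 + 8 = 698 rings.
A: Extension rate ≈ 245.2 / 698 = 0.351 mm per year.
For B, 0.351 mm/year × 369 years = 129.5 mm.

129.5 mm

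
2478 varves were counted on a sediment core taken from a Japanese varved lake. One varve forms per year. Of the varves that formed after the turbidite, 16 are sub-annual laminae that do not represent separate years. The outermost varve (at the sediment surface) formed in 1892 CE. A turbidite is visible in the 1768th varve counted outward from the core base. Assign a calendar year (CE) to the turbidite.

1198 CE

2478 − 1768 = 710 varves lie beyond the turbidite toward the sediment surface.
Excluding 16 false varves: 710 − 16 = 694.
The varve at the sediment surface is 1892 CE, so the turbidite dates to 1892 − 694 = 1198 CE.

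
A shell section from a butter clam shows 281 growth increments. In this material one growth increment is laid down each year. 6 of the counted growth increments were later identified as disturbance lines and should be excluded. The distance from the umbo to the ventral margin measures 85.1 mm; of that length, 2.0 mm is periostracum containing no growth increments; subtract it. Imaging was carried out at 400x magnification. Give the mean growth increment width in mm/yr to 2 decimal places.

Adjusted count: 281 − 6 = 275 growth increments.
Net length = 85.1 − 2.0 = 83.1 mm.
83.1 mm over 275 years gives 83.1 / 275 ≈ 0.30 mm/yr.

0.30 mm/yr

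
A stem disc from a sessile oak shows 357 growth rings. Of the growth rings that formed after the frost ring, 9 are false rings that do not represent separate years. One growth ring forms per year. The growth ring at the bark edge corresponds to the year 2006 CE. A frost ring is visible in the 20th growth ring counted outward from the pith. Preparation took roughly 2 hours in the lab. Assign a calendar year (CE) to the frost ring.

1678 CE

The frost ring sits at growth ring 20 from the pith, so 357 − 20 = 337 growth rings formed after it.
Excluding 9 false growth rings: 337 − 9 = 328.
Counting back 328 years from 2006 CE places the frost ring in 2006 − 328 = 1678 CE.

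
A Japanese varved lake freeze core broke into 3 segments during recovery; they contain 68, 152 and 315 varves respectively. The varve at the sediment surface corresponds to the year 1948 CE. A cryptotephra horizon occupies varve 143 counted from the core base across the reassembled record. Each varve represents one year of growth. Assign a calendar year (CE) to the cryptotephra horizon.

1556 CE

Total varves = 68 + 152 + 315 = 535.
535 − 143 = 392 varves lie beyond the cryptotephra horizon toward the sediment surface.
The varve at the sediment surface is 1948 CE, so the cryptotephra horizon dates to 1948 − 392 = 1556 CE.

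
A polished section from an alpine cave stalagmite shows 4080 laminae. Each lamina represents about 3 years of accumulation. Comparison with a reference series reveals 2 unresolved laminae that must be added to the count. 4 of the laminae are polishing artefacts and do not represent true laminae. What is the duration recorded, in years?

True lamina count = 4080 − 4 + 2 = 4078.
4078 laminae at 3 years each span 4078 × 3 = 12234 years.

12234 years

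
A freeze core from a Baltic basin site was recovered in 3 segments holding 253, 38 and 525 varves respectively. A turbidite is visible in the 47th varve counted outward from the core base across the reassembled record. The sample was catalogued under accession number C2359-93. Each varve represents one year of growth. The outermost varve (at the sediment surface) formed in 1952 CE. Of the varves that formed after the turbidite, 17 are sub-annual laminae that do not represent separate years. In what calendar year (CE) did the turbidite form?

Total varves = 253 + 38 + 525 = 816.
Between varve 47 and the sediment surface there are 816 − 47 = 769 varves.
Excluding 17 false varves: 769 − 17 = 752.
The varve at the sediment surface is 1952 CE, so the turbidite dates to 1952 − 752 = 1200 CE.

1200 CE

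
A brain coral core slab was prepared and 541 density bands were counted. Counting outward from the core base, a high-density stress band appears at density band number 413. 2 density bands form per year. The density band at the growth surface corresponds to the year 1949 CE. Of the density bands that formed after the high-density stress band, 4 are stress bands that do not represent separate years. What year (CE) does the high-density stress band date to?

541 − 413 = 128 density bands lie beyond the high-density stress band toward the growth surface.
Removing the 4 false density bands leaves 128 − 4 = 124 true density bands beyond the high-density stress band.
124 density bands at 2 per year is 124 / 2 = 62 years.
1949 − 62 = 1887 CE.

1887 CE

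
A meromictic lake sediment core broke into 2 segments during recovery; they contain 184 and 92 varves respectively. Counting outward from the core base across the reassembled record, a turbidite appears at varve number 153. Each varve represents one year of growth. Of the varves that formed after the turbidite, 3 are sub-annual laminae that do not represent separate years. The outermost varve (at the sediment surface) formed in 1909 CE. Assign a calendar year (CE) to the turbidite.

1789 CE

Total varves = 184 + 92 = 276.
276 − 153 = 123 varves lie beyond the turbidite toward the sediment surface.
123 − 3 false = 120 true varves after the turbidite.
Counting back 120 years from 1909 CE places the turbidite in 1909 − 120 = 1789 CE.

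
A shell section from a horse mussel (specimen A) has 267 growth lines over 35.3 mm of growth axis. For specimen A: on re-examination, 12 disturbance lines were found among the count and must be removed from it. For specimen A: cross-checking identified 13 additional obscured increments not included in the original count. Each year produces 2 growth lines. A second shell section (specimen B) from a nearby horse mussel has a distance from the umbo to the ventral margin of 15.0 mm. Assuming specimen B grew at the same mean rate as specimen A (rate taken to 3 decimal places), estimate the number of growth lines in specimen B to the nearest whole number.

114 growth lines

Specimen A: after corrections the count is 267 − 12 + 13 = 268 growth lines.
Specimen A: with 2 growth lines per year, 268 / 2 = 134 years.
A: 35.3 mm over 134 years gives 35.3 / 134 ≈ 0.263 mm per year.
For B, 15.0 / 0.263 = 57.03 years; at 2 growth lines per year that is 57.03 × 2 ≈ 114 growth lines.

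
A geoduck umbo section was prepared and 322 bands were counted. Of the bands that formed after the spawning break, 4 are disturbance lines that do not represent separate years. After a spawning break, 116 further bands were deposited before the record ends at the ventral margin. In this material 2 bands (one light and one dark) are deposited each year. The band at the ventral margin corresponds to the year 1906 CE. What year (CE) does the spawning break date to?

116 bands post-date the spawning break.
Removing the 4 false bands leaves 116 − 4 = 112 true bands beyond the spawning break.
With 2 bands per year, 112 / 2 = 56 years.
The band at the ventral margin is 1906 CE, so the spawning break dates to 1906 − 56 = 1850 CE.

1850 CE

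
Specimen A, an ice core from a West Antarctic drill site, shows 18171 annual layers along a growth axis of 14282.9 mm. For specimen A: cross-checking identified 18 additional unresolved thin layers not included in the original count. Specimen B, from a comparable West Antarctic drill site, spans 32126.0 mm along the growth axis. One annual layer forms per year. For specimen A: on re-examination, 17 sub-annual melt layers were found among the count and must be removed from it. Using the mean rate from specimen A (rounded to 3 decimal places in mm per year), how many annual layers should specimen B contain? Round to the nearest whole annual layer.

40873 annual layers

Specimen A: adjusted count: 18171 − 17 + 18 = 18172 annual layers.
A: Mean rate = 14282.9 mm / 18172 years ≈ 0.786 mm/yr.
B spans 32126.0 / 0.786 = 40872.77 years ≈ 40873 annual layers.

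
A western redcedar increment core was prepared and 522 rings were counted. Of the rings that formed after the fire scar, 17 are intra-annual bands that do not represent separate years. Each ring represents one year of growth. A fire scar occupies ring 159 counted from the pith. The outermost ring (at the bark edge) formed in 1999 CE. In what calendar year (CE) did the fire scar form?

The fire scar sits at ring 159 from the pith, so 522 − 159 = 363 rings formed after it.
363 − 17 false = 346 true rings after the fire scar.
1999 − 346 = 1653 CE.

1653 CE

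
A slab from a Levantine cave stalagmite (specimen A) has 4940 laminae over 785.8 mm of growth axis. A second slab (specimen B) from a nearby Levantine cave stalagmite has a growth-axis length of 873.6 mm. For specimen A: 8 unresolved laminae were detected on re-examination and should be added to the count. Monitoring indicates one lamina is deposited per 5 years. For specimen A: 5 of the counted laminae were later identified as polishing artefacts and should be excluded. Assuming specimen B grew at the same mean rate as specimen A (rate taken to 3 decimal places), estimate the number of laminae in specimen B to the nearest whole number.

Specimen A: adjusted count: 4940 − 5 + 8 = 4943 laminae.
Specimen A: multiplying by 5 years per lamina: 4943 × 5 = 24715 years.
A: 785.8 mm over 24715 years gives 785.8 / 24715 ≈ 0.032 mm per year.
Specimen B: 873.6 mm / 0.032 mm per year = 27300.00 years; at 5 years per lamina that is 27300.00 / 5 ≈ 5460 laminae.

5460 laminae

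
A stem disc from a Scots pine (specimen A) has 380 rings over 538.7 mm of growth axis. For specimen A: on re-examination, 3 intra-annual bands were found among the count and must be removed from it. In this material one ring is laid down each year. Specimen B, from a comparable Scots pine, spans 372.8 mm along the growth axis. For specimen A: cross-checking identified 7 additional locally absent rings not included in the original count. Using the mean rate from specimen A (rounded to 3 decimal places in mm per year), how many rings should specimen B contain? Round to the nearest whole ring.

266 rings

Specimen A: after corrections the count is 380 − 3 + 7 = 384 rings.
A: 538.7 mm over 384 years gives 538.7 / 384 ≈ 1.403 mm per year.
For B, 372.8 / 1.403 = 265.72 years ≈ 266 rings.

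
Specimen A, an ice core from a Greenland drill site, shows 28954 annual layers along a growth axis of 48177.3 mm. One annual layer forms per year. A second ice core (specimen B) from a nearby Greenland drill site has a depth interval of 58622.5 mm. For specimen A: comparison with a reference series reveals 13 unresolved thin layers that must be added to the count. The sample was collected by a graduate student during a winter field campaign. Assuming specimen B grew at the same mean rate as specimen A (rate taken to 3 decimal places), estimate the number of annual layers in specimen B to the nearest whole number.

35251 annual layers

Specimen A: correcting the raw count gives 28954 + 13 = 28967 true annual layers.
A: Mean rate = 48177.3 mm / 28967 years ≈ 1.663 mm per year.
Specimen B: 58622.5 mm / 1.663 mm per year = 35251.05 years ≈ 35251 annual layers.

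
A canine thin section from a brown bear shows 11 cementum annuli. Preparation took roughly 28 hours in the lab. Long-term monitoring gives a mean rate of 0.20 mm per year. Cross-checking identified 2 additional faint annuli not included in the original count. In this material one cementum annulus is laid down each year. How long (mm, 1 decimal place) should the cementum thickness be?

Correcting the raw count gives 11 + 2 = 13 true cementum annuli.
Length ≈ 0.20 × 13 = 2.6 mm.

2.6 mm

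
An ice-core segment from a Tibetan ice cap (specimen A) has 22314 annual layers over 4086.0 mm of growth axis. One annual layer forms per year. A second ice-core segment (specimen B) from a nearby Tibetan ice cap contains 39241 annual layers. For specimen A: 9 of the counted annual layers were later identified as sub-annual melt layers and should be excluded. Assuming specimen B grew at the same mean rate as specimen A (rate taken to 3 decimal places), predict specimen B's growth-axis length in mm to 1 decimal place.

7181.1 mm

Specimen A: after corrections the count is 22314 − 9 = 22305 annual layers.
A: Extension rate ≈ 4086.0 / 22305 = 0.183 mm/year.
Length of B = 0.183 × 39241 = 7181.1 mm.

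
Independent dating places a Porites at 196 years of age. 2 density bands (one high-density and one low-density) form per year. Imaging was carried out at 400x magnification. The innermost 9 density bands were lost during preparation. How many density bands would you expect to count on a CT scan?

Expected density bands: 196 × 2 = 392.
Less the 9 uncaptured density bands: 392 − 9 = 383.

383 density bands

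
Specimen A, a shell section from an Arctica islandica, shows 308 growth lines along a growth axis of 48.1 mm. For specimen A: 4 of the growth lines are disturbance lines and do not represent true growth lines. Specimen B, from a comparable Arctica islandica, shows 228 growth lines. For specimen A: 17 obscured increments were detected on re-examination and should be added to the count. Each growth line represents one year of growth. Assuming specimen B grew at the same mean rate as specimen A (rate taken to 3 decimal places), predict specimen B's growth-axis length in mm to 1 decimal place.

34.2 mm

Specimen A: adjusted count: 308 − 4 + 17 = 321 growth lines.
A: 48.1 mm over 321 years gives 48.1 / 321 ≈ 0.150 mm/year.
Length of B = 0.150 × 228 = 34.2 mm.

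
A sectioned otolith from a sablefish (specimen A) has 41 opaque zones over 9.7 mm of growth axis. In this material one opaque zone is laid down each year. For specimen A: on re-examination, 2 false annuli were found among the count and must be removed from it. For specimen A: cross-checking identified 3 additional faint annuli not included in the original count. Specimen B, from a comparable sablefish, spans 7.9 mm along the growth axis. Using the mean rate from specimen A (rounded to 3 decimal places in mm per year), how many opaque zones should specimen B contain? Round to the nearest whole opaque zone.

Specimen A: correcting the raw count gives 41 − 2 + 3 = 42 true opaque zones.
A: Mean rate = 9.7 mm / 42 years ≈ 0.231 mm/year.
Specimen B: 7.9 mm / 0.231 mm per year = 34.20 years ≈ 34 opaque zones.

34 opaque zones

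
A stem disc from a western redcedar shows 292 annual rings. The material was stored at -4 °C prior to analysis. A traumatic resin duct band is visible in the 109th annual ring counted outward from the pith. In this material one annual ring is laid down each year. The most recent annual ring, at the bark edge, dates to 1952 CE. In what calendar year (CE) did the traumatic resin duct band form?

292 − 109 = 183 annual rings lie beyond the traumatic resin duct band toward the bark edge.
Counting back 183 years from 1952 CE places the traumatic resin duct band in 1952 − 183 = 1769 CE.

1769 CE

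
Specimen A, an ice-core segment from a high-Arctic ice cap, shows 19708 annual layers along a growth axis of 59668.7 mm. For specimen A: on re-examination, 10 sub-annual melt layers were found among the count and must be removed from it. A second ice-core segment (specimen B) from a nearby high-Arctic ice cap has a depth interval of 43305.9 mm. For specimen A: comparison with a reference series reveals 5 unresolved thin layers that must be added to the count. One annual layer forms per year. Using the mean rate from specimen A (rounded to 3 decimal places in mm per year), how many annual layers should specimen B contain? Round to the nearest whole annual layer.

Specimen A: correcting the raw count gives 19708 − 10 + 5 = 19703 true annual layers.
A: 59668.7 mm over 19703 years gives 59668.7 / 19703 ≈ 3.028 mm/yr.
Specimen B: 43305.9 mm / 3.028 mm per year = 14301.82 years ≈ 14302 annual layers.

14302 annual layers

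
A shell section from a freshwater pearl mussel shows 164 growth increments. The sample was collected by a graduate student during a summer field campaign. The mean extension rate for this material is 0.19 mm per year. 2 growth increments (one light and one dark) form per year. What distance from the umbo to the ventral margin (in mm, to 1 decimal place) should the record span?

15.6 mm

164 growth increments at 2 per year is 164 / 2 = 82 years.
Length ≈ 0.19 × 82 = 15.6 mm.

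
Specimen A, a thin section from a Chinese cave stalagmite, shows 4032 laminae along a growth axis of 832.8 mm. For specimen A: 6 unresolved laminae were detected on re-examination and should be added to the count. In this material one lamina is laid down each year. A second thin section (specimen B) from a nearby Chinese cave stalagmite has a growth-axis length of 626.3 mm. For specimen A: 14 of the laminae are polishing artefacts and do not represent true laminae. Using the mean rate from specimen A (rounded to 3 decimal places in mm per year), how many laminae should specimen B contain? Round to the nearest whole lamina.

3026 laminae

Specimen A: adjusted count: 4032 − 14 + 6 = 4024 laminae.
A: Extension rate ≈ 832.8 / 4024 = 0.207 mm/year.
Specimen B: 626.3 mm / 0.207 mm per year = 3025.60 years ≈ 3026 laminae.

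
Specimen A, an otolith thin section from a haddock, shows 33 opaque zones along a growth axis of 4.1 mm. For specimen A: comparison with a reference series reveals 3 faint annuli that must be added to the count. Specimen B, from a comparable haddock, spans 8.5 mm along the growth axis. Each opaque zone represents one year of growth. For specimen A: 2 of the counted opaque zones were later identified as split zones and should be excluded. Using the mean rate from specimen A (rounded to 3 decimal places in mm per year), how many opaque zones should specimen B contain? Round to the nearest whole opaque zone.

Specimen A: correcting the raw count gives 33 − 2 + 3 = 34 true opaque zones.
A: 4.1 mm over 34 years gives 4.1 / 34 ≈ 0.121 mm/year.
B spans 8.5 / 0.121 = 70.25 years ≈ 70 opaque zones.

70 opaque zones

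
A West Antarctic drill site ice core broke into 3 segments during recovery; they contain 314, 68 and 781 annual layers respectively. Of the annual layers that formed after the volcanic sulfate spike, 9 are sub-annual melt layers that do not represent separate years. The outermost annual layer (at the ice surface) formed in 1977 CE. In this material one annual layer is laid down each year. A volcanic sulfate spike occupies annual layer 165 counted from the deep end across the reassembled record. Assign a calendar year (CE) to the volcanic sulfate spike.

988 CE

Total annual layers = 314 + 68 + 781 = 1163.
Between annual layer 165 and the ice surface there are 1163 − 165 = 998 annual layers.
Excluding 9 false annual layers: 998 − 9 = 989.
1977 − 989 = 988 CE.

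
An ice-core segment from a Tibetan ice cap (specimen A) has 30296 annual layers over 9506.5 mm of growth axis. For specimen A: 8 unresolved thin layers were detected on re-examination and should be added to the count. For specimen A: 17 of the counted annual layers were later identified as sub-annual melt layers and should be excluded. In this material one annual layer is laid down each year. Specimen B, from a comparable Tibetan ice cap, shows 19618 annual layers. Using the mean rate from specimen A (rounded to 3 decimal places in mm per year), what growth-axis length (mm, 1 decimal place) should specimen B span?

Specimen A: adjusted count: 30296 − 17 + 8 = 30287 annual layers.
A: Mean rate = 9506.5 mm / 30287 years ≈ 0.314 mm/year.
Length of B = 0.314 × 19618 = 6160.1 mm.

6160.1 mm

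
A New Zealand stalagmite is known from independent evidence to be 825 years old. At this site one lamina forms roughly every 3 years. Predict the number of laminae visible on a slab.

One lamina every 3 years means 825 / 3 = 275 laminae.
So 275 laminae should be present.

275 laminae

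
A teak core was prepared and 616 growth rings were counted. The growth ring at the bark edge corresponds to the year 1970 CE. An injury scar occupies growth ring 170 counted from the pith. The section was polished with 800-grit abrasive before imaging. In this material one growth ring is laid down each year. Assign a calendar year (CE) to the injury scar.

1524 CE

Between growth ring 170 and the bark edge there are 616 − 170 = 446 growth rings.
1970 − 446 = 1524 CE.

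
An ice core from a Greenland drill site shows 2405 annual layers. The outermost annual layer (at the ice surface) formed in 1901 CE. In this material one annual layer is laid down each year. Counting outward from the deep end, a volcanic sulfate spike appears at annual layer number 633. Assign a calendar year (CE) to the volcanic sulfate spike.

2405 − 633 = 1772 annual layers lie beyond the volcanic sulfate spike toward the ice surface.
Counting back 1772 years from 1901 CE places the volcanic sulfate spike in 1901 − 1772 = 129 CE.

129 CE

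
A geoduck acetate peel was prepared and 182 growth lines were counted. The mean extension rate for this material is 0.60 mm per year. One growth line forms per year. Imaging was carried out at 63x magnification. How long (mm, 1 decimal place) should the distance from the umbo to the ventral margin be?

182 years of growth are recorded.
Length ≈ 0.60 × 182 = 109.2 mm.

109.2 mm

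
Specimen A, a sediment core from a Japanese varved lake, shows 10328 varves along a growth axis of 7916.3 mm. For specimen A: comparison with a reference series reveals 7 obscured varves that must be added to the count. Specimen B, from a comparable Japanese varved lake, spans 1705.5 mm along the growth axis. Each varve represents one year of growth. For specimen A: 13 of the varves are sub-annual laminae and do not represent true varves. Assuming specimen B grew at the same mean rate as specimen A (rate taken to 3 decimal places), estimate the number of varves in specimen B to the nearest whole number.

Specimen A: after corrections the count is 10328 − 13 + 7 = 10322 varves.
A: Mean rate = 7916.3 mm / 10322 years ≈ 0.767 mm/yr.
Specimen B: 1705.5 mm / 0.767 mm per year = 2223.60 years ≈ 2224 varves.

2224 varves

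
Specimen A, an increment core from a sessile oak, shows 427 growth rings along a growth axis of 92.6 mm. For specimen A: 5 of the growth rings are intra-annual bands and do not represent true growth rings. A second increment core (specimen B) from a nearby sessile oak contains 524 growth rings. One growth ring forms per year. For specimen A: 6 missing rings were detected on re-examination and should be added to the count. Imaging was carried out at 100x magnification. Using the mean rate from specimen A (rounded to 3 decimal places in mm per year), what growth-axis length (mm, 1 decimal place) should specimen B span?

113.2 mm

Specimen A: after corrections the count is 427 − 5 + 6 = 428 growth rings.
A: 92.6 mm over 428 years gives 92.6 / 428 ≈ 0.216 mm/yr.
Length of B = 0.216 × 524 = 113.2 mm.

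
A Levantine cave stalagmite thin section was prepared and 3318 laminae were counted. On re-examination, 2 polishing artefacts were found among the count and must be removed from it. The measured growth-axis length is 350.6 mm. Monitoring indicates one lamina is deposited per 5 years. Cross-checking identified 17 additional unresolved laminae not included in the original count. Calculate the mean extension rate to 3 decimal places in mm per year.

0.021 mm per year

Correcting the raw count gives 3318 − 2 + 17 = 3333 true laminae.
At 5 years per lamina, 3333 × 5 = 16665 years.
Extension rate ≈ 350.6 / 16665 = 0.021 mm per year.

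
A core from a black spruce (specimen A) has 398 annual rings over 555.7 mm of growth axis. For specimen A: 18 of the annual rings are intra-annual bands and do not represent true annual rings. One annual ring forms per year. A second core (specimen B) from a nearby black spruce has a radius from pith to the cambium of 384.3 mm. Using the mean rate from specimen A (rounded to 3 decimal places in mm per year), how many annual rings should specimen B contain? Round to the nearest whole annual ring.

Specimen A: after corrections the count is 398 − 18 = 380 annual rings.
A: 555.7 mm over 380 years gives 555.7 / 380 ≈ 1.462 mm per year.
B spans 384.3 / 1.462 = 262.86 years ≈ 263 annual rings.

263 annual rings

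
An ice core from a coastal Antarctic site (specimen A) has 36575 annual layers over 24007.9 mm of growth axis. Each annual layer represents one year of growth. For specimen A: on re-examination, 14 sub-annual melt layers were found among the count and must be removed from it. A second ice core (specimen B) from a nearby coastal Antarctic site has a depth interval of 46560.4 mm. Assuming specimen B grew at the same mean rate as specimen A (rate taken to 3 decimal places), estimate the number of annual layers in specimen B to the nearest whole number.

Specimen A: true annual layer count = 36575 − 14 = 36561.
A: 24007.9 mm over 36561 years gives 24007.9 / 36561 ≈ 0.657 mm per year.
Specimen B: 46560.4 mm / 0.657 mm per year = 70868.19 years ≈ 70868 annual layers.

70868 annual layers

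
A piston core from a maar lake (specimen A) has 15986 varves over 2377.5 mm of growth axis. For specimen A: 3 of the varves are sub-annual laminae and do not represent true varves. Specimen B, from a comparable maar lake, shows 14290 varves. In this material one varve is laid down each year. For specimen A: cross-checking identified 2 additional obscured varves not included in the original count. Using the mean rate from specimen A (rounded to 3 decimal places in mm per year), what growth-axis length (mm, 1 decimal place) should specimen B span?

Specimen A: true varve count = 15986 − 3 + 2 = 15985.
A: Extension rate ≈ 2377.5 / 15985 = 0.149 mm/yr.
For B, 0.149 mm/year × 14290 years = 2129.2 mm.

2129.2 mm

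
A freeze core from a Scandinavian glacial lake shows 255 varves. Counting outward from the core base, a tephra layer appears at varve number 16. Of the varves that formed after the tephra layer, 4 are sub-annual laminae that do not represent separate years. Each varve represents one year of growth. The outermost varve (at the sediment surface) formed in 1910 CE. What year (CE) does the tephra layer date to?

The tephra layer sits at varve 16 from the core base, so 255 − 16 = 239 varves formed after it.
239 − 4 false = 235 true varves after the tephra layer.
The varve at the sediment surface is 1910 CE, so the tephra layer dates to 1910 − 235 = 1675 CE.

1675 CE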